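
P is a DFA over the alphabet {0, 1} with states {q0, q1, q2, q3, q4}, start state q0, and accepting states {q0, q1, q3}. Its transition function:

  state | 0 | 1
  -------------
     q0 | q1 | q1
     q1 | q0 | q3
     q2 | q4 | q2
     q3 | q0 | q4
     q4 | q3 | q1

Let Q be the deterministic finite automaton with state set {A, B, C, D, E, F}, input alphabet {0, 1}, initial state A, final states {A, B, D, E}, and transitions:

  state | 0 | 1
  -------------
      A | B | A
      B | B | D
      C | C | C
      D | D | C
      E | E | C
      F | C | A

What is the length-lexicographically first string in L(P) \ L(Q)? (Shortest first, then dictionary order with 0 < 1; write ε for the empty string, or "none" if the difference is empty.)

The string 0011 is accepted by P but not by Q.
No shorter string lies in the difference, and 0011 is the lexicographically first length-4 string in L(P) \ L(Q).

0011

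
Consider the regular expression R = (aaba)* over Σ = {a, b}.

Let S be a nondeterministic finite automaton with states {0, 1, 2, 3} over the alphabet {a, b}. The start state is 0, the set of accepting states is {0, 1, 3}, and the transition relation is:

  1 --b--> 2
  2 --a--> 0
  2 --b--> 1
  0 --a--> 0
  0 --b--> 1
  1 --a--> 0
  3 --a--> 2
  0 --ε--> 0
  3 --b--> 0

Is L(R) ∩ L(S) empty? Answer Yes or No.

No

The empty string ε is accepted by both R and S.
Hence L(R) ∩ L(S) ≠ ∅.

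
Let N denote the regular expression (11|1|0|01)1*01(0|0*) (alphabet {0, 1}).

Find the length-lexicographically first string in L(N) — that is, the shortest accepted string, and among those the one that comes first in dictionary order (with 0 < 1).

By inspection of the expression, no string of length less than 3 matches, and 001 is the lexicographically first match of length 3.

001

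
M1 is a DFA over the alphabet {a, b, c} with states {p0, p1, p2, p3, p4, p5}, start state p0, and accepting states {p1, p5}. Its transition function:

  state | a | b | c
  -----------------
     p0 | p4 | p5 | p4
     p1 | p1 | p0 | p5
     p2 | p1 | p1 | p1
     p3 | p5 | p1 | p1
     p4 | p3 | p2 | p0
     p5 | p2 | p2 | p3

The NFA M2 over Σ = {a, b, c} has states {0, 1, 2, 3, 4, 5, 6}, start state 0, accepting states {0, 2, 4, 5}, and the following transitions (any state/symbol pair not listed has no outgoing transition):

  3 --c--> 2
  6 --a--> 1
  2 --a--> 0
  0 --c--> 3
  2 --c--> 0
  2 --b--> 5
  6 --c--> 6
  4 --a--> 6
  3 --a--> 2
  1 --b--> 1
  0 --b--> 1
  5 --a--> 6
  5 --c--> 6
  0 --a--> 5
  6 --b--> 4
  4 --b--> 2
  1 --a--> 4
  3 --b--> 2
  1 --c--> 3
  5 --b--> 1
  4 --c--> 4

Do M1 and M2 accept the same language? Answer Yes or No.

No

The string b is accepted by M1 but rejected by M2.
So L(M1) ≠ L(M2).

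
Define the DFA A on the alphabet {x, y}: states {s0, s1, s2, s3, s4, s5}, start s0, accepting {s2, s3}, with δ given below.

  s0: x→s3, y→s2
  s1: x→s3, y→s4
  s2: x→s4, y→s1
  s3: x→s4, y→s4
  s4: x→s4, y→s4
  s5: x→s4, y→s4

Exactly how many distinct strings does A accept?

3

The useful subgraph on states {s0, s1, s2, s3} is acyclic, so L(A) is finite; the longest accepting path visits 4 useful states, giving maximum string length 3.
Counting accepting paths from s0 by length: 2 of length 1, 1 of length 3. Total 3.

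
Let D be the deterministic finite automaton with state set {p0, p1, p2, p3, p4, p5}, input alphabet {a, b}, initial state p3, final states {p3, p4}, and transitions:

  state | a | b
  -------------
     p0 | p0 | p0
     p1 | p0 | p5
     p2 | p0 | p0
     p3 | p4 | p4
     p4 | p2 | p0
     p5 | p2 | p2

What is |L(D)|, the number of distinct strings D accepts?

3

The useful subgraph on states {p3, p4} is acyclic, so L(D) is finite; the longest accepting path visits 2 useful states, giving maximum string length 1.
Counting accepting paths from p3 by length: 1 of length 0, 2 of length 1. Total 3.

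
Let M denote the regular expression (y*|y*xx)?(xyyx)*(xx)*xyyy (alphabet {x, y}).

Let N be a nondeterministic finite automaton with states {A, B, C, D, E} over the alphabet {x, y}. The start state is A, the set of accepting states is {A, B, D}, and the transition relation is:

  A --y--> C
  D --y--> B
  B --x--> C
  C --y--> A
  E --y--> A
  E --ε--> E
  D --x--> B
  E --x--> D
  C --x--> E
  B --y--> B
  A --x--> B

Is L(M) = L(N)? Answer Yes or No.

No

The empty string ε is accepted by N but rejected by M.
So L(M) ≠ L(N).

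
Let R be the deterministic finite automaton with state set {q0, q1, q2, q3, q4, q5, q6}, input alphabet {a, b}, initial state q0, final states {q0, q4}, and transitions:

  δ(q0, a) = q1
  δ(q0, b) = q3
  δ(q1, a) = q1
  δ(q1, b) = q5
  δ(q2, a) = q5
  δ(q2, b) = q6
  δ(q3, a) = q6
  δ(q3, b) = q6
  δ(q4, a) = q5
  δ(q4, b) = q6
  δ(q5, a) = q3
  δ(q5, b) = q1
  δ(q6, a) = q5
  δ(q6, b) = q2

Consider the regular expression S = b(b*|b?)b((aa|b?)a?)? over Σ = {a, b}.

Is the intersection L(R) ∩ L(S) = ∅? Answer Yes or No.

Converting the expression S to a DFA (subset construction, then merging equivalent states) gives the minimal DFA with states {s0, s1, s2, s3, s4, s5, s6}, start state s0, accepting states {s3, s4, s5, s6} and transitions s0: a→s1, b→s2; s1: a→s1, b→s1; s2: a→s1, b→s3; s3: a→s4, b→s3; s4: a→s5, b→s1; s5: a→s6, b→s1; s6: a→s1, b→s1.
Exploring the product automaton R × S from the start pair (q0, s0), following both machines on each input symbol, reaches 12 state pairs: (q0, s0), (q1, s1), (q3, s2), (q5, s1), (q6, s1), (q6, s3), (q3, s1), (q2, s1), (q5, s4), (q2, s3), (q3, s5), (q6, s6).
R accepts in {q0, q4} and S accepts in {s3, s4, s5, s6}; no reachable pair has both components accepting, so no string drives both machines to acceptance simultaneously and L(R) ∩ L(S) = ∅.
So no string is accepted by both, and the intersection is empty.

Yes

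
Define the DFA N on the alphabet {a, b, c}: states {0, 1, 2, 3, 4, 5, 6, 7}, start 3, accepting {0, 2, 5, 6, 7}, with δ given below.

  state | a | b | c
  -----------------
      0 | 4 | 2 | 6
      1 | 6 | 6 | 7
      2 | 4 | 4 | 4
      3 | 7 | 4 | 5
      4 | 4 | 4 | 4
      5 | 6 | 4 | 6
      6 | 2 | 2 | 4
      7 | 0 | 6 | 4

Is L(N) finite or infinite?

finite

The useful states (reachable from 3 and able to reach an accepting state) are {0, 2, 3, 5, 6, 7}.
Restricted to these states the transition graph has no cycle, so every accepting path has bounded length and L is finite.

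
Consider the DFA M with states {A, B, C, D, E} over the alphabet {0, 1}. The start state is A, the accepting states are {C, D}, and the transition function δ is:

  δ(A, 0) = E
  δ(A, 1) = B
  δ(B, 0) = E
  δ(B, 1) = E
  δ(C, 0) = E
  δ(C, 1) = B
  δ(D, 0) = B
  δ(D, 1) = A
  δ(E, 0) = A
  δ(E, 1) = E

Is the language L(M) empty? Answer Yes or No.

Yes

The states reachable from the start state are {A, B, E}.
None of the accepting states {C, D} is reachable, so no string is accepted and L(M) = ∅.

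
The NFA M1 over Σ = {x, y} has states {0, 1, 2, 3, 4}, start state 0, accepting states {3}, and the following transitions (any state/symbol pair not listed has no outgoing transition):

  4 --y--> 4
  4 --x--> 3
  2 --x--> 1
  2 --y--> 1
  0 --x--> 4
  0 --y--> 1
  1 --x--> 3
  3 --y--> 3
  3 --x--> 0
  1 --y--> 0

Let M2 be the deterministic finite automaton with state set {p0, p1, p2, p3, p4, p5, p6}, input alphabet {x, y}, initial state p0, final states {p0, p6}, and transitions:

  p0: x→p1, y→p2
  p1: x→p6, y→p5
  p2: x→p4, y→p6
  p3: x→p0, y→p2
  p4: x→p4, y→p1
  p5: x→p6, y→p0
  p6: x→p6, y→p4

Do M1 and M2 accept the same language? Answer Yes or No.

No

The string yx is accepted by M1 but rejected by M2.
So L(M1) ≠ L(M2).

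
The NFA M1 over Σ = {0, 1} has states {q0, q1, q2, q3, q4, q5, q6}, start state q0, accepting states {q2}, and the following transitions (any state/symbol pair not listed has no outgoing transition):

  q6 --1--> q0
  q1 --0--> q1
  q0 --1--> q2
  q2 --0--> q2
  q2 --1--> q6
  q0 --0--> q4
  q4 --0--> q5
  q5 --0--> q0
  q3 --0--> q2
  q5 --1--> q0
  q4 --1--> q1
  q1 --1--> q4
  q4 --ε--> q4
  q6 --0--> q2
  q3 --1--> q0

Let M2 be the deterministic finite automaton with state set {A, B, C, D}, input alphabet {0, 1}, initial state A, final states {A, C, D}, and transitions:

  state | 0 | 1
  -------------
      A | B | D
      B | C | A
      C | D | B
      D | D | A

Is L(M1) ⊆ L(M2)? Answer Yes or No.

The string 110 is in L(M1) but not in L(M2).
So L(M1) ⊄ L(M2).

No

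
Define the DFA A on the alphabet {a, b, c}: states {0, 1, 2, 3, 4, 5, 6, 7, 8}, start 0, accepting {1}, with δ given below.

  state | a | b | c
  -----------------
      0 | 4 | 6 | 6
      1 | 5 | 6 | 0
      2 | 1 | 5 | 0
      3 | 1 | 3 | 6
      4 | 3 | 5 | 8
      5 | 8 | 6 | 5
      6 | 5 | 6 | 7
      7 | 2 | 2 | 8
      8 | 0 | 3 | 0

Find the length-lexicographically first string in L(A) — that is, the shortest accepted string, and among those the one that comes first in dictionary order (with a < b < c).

aaa

A breadth-first search from 0 reaches an accepting state first via the path 0 → 4 → 3 → 1 on input aaa.
No string of length < 3 is accepted (BFS exhausts all shorter strings without reaching an accepting state), and aaa is the lexicographically least accepting string of length 3.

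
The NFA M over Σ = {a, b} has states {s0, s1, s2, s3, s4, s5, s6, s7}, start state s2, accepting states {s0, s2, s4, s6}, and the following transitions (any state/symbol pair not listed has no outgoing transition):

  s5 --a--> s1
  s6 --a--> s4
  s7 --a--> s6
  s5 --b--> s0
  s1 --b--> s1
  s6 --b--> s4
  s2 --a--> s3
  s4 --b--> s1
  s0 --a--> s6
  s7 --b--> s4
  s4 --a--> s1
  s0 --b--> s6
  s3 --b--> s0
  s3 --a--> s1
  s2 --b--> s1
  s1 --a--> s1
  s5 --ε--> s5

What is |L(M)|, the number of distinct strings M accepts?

8

The useful subgraph on states {s0, s2, s3, s4, s6} is acyclic, so L(M) is finite; the longest accepting path visits 5 useful states, giving maximum string length 4.
Counting accepting paths from s2 by length: 1 of length 0, 1 of length 2, 2 of length 3, 4 of length 4. Total 8.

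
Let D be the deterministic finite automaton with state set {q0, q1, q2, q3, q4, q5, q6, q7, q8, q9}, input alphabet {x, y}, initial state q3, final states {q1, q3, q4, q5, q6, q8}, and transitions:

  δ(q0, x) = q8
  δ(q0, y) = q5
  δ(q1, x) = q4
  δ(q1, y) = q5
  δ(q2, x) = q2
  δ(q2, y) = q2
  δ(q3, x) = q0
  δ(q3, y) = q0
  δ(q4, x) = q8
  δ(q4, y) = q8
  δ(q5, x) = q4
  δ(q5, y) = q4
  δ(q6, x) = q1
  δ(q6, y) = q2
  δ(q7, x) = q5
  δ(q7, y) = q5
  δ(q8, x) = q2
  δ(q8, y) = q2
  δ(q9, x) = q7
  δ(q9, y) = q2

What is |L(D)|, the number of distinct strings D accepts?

The useful subgraph on states {q0, q3, q4, q5, q8} is acyclic, so L(D) is finite; the longest accepting path visits 5 useful states, giving maximum string length 4.
Counting accepting paths from q3 by length: 1 of length 0, 4 of length 2, 4 of length 3, 8 of length 4. Total 17.

17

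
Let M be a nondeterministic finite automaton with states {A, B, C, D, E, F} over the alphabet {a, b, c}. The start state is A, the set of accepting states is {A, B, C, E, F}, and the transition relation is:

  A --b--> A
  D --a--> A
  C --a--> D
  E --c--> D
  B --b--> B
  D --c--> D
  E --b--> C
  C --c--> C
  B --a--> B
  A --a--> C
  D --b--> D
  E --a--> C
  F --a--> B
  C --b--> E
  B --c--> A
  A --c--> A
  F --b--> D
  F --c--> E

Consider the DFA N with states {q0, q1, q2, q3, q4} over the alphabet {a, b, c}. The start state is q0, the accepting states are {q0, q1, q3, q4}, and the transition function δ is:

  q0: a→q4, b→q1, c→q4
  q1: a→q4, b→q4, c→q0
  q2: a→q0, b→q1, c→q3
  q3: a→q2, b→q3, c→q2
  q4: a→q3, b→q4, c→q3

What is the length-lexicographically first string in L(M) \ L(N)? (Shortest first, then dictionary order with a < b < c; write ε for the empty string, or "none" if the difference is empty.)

The string aaa is accepted by M but not by N.
No shorter string lies in the difference, and aaa is the lexicographically first length-3 string in L(M) \ L(N).

aaa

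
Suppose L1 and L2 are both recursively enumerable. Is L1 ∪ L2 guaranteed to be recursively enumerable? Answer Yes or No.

Simulate recognisers for L₁ and L₂ in parallel, alternating one step of each, and accept as soon as either accepts.
So the recursively enumerable languages are closed under union.

Yes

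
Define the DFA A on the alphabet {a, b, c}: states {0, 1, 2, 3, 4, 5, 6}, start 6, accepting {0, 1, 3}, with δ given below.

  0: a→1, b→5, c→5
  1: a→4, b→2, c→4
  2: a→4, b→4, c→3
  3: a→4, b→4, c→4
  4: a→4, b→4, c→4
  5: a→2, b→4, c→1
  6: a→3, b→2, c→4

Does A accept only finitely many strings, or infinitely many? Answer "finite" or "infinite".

The useful states (reachable from 6 and able to reach an accepting state) are {2, 3, 6}.
Restricted to these states the transition graph has no cycle, so every accepting path has bounded length and L is finite.

finite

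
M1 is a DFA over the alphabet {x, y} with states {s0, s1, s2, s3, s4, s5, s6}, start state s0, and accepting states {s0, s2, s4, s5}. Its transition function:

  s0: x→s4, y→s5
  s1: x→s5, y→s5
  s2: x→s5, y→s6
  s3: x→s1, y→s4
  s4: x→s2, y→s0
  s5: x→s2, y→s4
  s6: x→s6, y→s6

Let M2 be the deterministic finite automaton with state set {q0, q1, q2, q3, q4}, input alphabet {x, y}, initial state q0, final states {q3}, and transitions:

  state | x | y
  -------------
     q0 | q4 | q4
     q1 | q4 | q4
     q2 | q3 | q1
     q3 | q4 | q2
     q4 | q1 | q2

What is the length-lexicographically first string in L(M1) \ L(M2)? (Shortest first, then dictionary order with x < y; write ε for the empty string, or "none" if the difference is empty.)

The empty string ε is accepted by M1 but not by M2.
Since ε is the unique shortest string, it is the required witness.

ε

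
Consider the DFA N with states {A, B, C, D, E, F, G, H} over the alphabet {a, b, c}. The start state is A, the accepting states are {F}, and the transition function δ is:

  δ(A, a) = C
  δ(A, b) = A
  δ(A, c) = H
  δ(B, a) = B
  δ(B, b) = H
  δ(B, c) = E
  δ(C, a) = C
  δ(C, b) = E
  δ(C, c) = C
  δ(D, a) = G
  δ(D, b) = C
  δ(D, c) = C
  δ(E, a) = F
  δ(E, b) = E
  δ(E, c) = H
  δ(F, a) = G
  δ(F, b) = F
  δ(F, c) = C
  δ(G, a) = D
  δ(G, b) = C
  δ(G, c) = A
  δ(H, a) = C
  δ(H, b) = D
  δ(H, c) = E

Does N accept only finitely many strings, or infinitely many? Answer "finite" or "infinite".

State A is reachable from the start and can reach an accepting state, and it lies on the cycle A → A.
Traversing that cycle any number of times yields accepted strings of unbounded length, so the language is infinite.

infinite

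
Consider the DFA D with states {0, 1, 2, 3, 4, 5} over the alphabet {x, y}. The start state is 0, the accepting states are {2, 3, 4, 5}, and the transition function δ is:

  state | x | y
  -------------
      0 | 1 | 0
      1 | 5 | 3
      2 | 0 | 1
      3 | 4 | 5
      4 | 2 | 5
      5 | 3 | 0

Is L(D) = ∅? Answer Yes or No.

The string xx is accepted: the run 0 → 1 → 5 ends in the accepting state 5.
Since at least one string is accepted, L(D) is not empty.

No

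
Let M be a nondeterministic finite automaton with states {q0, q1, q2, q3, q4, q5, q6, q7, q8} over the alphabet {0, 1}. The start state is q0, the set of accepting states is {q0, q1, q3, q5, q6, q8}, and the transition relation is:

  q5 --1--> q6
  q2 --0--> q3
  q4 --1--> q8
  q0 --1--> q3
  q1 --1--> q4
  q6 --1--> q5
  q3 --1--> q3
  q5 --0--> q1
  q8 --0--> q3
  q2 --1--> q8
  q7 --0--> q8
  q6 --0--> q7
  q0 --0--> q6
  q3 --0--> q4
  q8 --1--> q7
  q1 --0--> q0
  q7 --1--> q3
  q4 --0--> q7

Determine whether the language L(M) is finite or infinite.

infinite

State q3 is reachable from the start and can reach an accepting state, and it lies on the cycle q3 → q3.
Traversing that cycle any number of times yields accepted strings of unbounded length, so the language is infinite.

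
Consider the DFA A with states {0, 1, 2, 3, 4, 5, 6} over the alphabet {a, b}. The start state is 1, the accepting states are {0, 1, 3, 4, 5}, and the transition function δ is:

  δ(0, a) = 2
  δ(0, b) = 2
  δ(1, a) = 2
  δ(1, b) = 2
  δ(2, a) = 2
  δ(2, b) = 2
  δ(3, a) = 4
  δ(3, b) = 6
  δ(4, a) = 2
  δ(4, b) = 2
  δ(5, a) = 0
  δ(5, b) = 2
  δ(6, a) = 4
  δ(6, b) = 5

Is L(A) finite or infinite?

finite

The useful states (reachable from 1 and able to reach an accepting state) are {1}.
Restricted to these states the transition graph has no cycle, so every accepting path has bounded length and L is finite.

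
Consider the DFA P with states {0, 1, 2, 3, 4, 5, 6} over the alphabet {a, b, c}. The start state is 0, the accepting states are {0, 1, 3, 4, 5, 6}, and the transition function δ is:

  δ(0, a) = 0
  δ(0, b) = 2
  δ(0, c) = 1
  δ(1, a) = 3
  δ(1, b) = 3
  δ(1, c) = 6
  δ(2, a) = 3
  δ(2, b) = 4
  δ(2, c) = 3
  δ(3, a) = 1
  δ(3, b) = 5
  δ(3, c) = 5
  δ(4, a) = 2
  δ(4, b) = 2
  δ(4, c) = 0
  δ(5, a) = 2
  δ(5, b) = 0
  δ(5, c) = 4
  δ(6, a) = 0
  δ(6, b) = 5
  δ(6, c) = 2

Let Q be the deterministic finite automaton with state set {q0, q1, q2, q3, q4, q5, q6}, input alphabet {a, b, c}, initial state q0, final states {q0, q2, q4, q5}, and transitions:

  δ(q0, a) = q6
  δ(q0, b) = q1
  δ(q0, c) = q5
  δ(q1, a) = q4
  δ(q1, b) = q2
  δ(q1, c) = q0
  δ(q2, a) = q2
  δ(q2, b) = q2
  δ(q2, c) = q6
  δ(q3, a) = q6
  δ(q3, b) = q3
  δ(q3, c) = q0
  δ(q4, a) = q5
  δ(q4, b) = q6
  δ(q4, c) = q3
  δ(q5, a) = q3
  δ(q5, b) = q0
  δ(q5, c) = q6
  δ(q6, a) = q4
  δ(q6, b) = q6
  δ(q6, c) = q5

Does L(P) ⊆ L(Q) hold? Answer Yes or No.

No

The string a is in L(P) but not in L(Q).
So L(P) ⊄ L(Q).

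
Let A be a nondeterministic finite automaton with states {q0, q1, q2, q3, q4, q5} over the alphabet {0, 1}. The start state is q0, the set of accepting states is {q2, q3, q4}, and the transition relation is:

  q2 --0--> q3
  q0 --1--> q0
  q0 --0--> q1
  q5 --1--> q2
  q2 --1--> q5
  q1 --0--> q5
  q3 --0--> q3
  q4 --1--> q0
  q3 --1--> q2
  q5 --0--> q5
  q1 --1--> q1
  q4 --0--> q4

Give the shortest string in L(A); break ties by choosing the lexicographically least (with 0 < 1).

A breadth-first search from q0 reaches an accepting state first via the path q0 → q1 → q5 → q2 on input 001.
No string of length < 3 is accepted (BFS exhausts all shorter strings without reaching an accepting state), and 001 is the lexicographically least accepting string of length 3.

001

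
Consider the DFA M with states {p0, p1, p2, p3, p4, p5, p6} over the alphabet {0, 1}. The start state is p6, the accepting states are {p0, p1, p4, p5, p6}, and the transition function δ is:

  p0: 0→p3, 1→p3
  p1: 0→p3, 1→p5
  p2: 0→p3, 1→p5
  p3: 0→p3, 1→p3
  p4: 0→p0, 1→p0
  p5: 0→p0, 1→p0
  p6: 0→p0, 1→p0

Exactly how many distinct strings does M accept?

3

The useful subgraph on states {p0, p6} is acyclic, so L(M) is finite; the longest accepting path visits 2 useful states, giving maximum string length 1.
Counting accepting paths from p6 by length: 1 of length 0, 2 of length 1. Total 3.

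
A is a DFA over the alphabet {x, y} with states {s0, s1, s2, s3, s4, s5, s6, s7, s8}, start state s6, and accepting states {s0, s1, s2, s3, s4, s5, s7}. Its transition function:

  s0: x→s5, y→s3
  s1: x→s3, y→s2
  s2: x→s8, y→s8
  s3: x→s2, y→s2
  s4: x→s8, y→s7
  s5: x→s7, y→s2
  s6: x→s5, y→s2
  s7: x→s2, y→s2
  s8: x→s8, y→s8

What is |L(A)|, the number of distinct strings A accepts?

The useful subgraph on states {s2, s5, s6, s7} is acyclic, so L(A) is finite; the longest accepting path visits 4 useful states, giving maximum string length 3.
Counting accepting paths from s6 by length: 2 of length 1, 2 of length 2, 2 of length 3. Total 6.

6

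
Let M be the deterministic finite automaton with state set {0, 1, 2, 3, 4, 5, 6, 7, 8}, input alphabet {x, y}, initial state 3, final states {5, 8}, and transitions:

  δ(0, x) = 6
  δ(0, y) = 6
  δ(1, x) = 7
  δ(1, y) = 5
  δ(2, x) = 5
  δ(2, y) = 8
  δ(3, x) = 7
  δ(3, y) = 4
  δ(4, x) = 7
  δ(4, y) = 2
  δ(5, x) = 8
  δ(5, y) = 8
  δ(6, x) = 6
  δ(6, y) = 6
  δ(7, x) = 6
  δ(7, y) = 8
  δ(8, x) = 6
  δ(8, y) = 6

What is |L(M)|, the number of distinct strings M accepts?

6

The useful subgraph on states {2, 3, 4, 5, 7, 8} is acyclic, so L(M) is finite; the longest accepting path visits 5 useful states, giving maximum string length 4.
Counting accepting paths from 3 by length: 1 of length 2, 3 of length 3, 2 of length 4. Total 6.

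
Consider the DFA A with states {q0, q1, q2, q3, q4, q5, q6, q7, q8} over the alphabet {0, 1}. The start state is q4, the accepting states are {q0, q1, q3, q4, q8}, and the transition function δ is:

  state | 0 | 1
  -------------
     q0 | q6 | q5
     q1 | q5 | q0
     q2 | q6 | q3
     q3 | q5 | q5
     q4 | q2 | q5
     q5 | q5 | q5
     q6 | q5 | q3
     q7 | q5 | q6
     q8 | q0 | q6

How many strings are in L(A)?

3

The useful subgraph on states {q2, q3, q4, q6} is acyclic, so L(A) is finite; the longest accepting path visits 4 useful states, giving maximum string length 3.
Counting accepting paths from q4 by length: 1 of length 0, 1 of length 2, 1 of length 3. Total 3.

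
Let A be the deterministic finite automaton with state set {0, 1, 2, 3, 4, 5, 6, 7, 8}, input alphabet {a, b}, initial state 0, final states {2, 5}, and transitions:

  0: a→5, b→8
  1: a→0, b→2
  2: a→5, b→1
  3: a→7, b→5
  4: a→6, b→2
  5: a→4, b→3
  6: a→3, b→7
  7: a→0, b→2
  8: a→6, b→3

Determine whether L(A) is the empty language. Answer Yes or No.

No

The string a is accepted: the run 0 → 5 ends in the accepting state 5.
Since at least one string is accepted, L(A) is not empty.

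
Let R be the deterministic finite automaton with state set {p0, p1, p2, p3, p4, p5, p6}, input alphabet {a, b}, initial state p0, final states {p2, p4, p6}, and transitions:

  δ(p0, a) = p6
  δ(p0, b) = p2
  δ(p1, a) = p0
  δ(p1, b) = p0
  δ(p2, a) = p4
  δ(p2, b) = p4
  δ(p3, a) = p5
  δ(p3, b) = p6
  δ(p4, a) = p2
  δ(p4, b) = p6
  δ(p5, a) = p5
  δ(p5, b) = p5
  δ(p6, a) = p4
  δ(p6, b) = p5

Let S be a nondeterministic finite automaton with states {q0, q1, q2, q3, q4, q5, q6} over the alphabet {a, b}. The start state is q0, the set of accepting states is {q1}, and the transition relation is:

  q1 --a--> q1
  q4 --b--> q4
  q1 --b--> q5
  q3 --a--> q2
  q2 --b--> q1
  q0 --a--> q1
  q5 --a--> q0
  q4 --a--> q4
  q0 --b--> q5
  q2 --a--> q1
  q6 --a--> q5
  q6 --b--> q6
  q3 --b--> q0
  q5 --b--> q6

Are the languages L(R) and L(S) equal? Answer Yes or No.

No

The string b is accepted by R but rejected by S.
So L(R) ≠ L(S).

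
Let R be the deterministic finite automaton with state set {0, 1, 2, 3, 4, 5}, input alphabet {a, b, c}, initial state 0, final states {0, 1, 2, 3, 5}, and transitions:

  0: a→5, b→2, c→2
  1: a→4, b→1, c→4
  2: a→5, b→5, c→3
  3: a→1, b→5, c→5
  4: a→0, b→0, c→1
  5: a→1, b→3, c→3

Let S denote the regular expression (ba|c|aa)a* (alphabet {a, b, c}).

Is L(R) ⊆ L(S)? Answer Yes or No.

No

The empty string ε is in L(R) but not in L(S).
So L(R) ⊄ L(S).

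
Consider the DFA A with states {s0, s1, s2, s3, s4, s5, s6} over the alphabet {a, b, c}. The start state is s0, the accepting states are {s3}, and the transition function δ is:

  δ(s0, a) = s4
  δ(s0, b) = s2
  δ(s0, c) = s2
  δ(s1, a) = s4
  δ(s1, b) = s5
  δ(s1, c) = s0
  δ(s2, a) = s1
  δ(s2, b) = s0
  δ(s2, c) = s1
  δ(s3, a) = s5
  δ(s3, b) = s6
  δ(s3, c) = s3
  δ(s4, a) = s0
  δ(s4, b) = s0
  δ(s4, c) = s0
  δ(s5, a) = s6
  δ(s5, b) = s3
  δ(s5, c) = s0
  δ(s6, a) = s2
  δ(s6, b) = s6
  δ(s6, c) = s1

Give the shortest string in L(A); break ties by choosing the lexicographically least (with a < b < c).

A breadth-first search from s0 reaches an accepting state first via the path s0 → s2 → s1 → s5 → s3 on input babb.
No string of length < 4 is accepted (BFS exhausts all shorter strings without reaching an accepting state), and babb is the lexicographically least accepting string of length 4.

babb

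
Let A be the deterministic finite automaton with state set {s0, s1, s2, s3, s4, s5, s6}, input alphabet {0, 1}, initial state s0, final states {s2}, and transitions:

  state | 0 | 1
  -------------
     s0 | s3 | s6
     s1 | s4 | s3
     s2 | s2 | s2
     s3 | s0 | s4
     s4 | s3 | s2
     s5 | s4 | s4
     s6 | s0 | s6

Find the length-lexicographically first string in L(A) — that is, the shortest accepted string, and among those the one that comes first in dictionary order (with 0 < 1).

011

A breadth-first search from s0 reaches an accepting state first via the path s0 → s3 → s4 → s2 on input 011.
No string of length < 3 is accepted (BFS exhausts all shorter strings without reaching an accepting state), and 011 is the lexicographically least accepting string of length 3.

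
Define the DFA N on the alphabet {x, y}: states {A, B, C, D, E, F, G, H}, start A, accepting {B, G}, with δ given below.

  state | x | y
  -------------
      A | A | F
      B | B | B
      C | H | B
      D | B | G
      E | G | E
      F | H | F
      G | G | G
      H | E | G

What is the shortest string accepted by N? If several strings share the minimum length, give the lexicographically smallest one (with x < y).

A breadth-first search from A reaches an accepting state first via the path A → F → H → G on input yxy.
No string of length < 3 is accepted (BFS exhausts all shorter strings without reaching an accepting state), and yxy is the lexicographically least accepting string of length 3.

yxy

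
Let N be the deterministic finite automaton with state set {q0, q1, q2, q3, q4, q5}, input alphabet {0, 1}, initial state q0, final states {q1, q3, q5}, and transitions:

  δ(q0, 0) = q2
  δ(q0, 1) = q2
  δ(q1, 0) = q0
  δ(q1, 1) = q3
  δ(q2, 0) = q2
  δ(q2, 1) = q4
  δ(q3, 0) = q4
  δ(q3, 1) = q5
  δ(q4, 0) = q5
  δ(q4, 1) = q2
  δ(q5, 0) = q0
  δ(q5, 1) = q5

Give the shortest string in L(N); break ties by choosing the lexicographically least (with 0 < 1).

010

A breadth-first search from q0 reaches an accepting state first via the path q0 → q2 → q4 → q5 on input 010.
No string of length < 3 is accepted (BFS exhausts all shorter strings without reaching an accepting state), and 010 is the lexicographically least accepting string of length 3.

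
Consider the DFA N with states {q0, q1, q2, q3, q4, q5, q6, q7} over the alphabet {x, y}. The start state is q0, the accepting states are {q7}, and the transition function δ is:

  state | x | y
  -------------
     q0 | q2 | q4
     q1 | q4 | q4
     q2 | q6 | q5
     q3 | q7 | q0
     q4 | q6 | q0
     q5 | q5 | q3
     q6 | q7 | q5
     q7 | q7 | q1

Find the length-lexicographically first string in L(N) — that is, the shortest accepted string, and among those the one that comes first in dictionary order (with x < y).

xxx

A breadth-first search from q0 reaches an accepting state first via the path q0 → q2 → q6 → q7 on input xxx.
No string of length < 3 is accepted (BFS exhausts all shorter strings without reaching an accepting state), and xxx is the lexicographically least accepting string of length 3.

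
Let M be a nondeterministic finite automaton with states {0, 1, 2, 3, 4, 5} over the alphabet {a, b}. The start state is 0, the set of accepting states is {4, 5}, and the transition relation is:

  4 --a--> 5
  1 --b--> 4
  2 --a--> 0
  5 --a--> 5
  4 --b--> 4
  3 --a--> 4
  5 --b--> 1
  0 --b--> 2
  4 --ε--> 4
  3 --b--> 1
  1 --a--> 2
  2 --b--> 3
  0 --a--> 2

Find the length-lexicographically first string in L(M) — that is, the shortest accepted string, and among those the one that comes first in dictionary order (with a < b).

A breadth-first search from 0 reaches an accepting state first via the path 0 → 2 → 3 → 4 on input aba.
No string of length < 3 is accepted (BFS exhausts all shorter strings without reaching an accepting state), and aba is the lexicographically least accepting string of length 3.

aba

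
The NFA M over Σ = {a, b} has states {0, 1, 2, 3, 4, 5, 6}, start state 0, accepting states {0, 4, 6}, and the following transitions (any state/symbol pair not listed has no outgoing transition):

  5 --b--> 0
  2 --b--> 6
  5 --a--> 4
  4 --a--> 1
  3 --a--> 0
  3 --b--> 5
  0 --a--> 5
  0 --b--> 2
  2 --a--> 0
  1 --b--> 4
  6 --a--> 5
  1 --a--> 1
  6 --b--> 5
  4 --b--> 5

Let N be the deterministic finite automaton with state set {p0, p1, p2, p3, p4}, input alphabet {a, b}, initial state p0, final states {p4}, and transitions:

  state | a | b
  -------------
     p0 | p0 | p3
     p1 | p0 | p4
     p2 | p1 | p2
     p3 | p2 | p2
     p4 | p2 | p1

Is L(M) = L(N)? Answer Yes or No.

No

The empty string ε is accepted by M but rejected by N.
So L(M) ≠ L(N).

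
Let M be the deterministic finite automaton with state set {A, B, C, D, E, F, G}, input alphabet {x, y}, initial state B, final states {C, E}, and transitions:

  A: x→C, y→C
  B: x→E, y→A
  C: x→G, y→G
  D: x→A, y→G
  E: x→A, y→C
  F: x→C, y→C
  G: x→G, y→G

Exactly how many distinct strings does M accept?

6

The useful subgraph on states {A, B, C, E} is acyclic, so L(M) is finite; the longest accepting path visits 4 useful states, giving maximum string length 3.
Counting accepting paths from B by length: 1 of length 1, 3 of length 2, 2 of length 3. Total 6.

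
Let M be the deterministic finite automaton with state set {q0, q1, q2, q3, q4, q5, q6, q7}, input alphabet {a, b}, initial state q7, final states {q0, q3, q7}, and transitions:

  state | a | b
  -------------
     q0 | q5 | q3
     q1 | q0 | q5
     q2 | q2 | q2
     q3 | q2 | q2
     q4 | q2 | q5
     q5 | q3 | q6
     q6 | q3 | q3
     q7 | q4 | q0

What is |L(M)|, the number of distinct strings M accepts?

The useful subgraph on states {q0, q3, q4, q5, q6, q7} is acyclic, so L(M) is finite; the longest accepting path visits 5 useful states, giving maximum string length 4.
Counting accepting paths from q7 by length: 1 of length 0, 1 of length 1, 1 of length 2, 2 of length 3, 4 of length 4. Total 9.

9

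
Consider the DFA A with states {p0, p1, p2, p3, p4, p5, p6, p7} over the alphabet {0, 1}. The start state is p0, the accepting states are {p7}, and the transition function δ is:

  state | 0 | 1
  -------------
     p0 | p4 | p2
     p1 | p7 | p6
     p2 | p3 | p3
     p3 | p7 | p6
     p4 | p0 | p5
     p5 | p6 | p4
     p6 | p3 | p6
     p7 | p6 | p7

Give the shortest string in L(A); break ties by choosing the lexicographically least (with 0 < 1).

100

A breadth-first search from p0 reaches an accepting state first via the path p0 → p2 → p3 → p7 on input 100.
No string of length < 3 is accepted (BFS exhausts all shorter strings without reaching an accepting state), and 100 is the lexicographically least accepting string of length 3.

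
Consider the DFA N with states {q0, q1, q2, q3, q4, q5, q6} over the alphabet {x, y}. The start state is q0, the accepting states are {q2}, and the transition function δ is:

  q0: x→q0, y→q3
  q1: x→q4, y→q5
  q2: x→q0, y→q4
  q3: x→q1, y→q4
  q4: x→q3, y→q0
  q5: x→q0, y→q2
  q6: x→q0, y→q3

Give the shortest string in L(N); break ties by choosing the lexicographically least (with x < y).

A breadth-first search from q0 reaches an accepting state first via the path q0 → q3 → q1 → q5 → q2 on input yxyy.
No string of length < 4 is accepted (BFS exhausts all shorter strings without reaching an accepting state), and yxyy is the lexicographically least accepting string of length 4.

yxyy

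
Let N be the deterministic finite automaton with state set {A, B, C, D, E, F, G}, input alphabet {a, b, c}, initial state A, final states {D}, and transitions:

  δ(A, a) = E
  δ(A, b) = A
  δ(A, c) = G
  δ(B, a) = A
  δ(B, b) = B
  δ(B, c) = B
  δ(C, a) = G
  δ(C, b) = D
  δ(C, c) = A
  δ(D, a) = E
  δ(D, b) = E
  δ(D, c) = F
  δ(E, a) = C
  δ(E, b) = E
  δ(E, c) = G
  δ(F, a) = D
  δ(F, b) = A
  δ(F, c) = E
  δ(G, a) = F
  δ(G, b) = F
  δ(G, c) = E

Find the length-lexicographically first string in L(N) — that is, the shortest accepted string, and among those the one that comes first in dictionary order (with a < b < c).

aab

A breadth-first search from A reaches an accepting state first via the path A → E → C → D on input aab.
No string of length < 3 is accepted (BFS exhausts all shorter strings without reaching an accepting state), and aab is the lexicographically least accepting string of length 3.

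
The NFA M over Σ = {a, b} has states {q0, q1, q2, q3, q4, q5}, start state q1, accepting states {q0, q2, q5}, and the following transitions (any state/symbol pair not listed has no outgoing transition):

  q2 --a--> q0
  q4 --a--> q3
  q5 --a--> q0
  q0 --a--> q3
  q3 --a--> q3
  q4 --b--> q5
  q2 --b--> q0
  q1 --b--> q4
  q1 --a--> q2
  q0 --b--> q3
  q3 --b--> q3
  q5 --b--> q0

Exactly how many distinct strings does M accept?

6

The useful subgraph on states {q0, q1, q2, q4, q5} is acyclic, so L(M) is finite; the longest accepting path visits 4 useful states, giving maximum string length 3.
Counting accepting paths from q1 by length: 1 of length 1, 3 of length 2, 2 of length 3. Total 6.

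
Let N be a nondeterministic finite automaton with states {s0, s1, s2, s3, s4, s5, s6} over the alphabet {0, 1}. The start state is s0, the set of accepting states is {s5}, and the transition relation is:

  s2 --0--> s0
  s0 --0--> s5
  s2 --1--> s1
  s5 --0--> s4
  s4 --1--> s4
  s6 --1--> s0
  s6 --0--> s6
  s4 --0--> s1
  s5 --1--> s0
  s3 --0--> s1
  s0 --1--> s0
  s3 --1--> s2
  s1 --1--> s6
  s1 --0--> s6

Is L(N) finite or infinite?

infinite

State s0 is reachable from the start and can reach an accepting state, and it lies on the cycle s0 → s0.
Traversing that cycle any number of times yields accepted strings of unbounded length, so the language is infinite.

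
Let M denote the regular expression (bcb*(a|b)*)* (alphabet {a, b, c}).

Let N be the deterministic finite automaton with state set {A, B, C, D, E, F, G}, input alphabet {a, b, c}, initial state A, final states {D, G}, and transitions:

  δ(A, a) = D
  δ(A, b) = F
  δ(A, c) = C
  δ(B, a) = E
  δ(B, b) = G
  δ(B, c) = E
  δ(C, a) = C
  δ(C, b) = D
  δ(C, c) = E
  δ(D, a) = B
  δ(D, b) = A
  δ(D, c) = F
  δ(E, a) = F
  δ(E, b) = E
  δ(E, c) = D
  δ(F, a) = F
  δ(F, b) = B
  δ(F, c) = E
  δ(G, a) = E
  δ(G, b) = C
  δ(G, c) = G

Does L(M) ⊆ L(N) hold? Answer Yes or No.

No

The empty string ε is in L(M) but not in L(N).
So L(M) ⊄ L(N).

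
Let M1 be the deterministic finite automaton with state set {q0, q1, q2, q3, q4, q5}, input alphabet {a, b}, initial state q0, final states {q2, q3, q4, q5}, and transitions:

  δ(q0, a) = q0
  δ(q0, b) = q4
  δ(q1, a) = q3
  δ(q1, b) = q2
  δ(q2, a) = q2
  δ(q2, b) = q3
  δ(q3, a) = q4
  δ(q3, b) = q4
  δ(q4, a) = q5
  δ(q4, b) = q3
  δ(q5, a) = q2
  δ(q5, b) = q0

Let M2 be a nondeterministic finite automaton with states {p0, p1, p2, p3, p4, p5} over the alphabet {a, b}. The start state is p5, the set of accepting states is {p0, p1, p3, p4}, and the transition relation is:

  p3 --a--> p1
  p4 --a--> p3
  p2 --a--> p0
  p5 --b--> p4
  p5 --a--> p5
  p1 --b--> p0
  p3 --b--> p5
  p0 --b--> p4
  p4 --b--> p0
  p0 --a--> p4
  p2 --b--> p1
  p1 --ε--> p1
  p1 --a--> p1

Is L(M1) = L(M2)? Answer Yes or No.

Exploring the product automaton M1 × M2 from the start pair (q0, p5), following both machines on each input symbol, reaches 5 state pairs: (q0, p5), (q4, p4), (q5, p3), (q3, p0), (q2, p1).
M1 accepts in {q2, q3, q4, q5} and M2 accepts in {p0, p1, p3, p4}. In every reachable pair the two components are either both accepting — (q4, p4), (q5, p3), (q3, p0), (q2, p1) — or both non-accepting, so no string is accepted by exactly one of the machines: L(M1) \ L(M2) and L(M2) \ L(M1) are both empty.
Hence every string is accepted by M1 iff it is accepted by M2, and the two languages coincide.

Yes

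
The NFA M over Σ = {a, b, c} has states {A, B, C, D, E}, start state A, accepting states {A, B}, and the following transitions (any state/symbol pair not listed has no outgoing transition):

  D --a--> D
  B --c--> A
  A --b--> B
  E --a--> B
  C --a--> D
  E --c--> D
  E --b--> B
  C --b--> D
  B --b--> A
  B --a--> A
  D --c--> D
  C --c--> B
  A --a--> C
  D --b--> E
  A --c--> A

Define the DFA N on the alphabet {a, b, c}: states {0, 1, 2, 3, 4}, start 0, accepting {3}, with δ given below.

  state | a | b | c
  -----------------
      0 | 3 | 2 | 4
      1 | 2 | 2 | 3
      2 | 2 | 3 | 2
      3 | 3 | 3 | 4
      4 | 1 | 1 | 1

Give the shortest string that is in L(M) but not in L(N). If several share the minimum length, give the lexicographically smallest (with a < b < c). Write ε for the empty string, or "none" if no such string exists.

The empty string ε is accepted by M but not by N.
Since ε is the unique shortest string, it is the required witness.

ε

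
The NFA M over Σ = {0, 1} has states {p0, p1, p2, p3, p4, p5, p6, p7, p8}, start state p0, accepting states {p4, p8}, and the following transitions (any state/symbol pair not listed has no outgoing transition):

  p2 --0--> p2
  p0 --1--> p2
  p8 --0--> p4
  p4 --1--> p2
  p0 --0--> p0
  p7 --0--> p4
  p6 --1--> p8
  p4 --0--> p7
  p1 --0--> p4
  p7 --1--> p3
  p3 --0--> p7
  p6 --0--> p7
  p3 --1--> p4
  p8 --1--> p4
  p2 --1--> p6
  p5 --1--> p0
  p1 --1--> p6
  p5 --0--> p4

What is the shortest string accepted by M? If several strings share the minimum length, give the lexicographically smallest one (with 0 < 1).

111

A breadth-first search from p0 reaches an accepting state first via the path p0 → p2 → p6 → p8 on input 111.
No string of length < 3 is accepted (BFS exhausts all shorter strings without reaching an accepting state), and 111 is the lexicographically least accepting string of length 3.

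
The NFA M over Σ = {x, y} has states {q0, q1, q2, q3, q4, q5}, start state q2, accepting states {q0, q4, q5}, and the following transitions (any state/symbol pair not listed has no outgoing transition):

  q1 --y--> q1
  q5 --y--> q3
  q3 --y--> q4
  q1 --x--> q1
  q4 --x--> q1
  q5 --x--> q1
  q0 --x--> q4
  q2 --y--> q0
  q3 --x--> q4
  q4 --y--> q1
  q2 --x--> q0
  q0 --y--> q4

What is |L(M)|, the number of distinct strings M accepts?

The useful subgraph on states {q0, q2, q4} is acyclic, so L(M) is finite; the longest accepting path visits 3 useful states, giving maximum string length 2.
Counting accepting paths from q2 by length: 2 of length 1, 4 of length 2. Total 6.

6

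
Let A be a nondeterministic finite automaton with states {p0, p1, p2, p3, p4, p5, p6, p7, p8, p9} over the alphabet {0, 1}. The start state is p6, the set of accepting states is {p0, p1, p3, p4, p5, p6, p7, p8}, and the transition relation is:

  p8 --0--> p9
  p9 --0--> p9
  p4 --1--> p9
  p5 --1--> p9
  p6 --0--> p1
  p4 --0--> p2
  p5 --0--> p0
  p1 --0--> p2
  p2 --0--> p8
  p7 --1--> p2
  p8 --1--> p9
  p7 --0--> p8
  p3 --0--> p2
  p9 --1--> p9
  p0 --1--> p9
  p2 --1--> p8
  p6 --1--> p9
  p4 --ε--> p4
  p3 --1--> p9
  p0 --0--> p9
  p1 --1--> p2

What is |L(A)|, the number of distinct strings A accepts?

The useful subgraph on states {p1, p2, p6, p8} is acyclic, so L(A) is finite; the longest accepting path visits 4 useful states, giving maximum string length 3.
Counting accepting paths from p6 by length: 1 of length 0, 1 of length 1, 4 of length 3. Total 6.

6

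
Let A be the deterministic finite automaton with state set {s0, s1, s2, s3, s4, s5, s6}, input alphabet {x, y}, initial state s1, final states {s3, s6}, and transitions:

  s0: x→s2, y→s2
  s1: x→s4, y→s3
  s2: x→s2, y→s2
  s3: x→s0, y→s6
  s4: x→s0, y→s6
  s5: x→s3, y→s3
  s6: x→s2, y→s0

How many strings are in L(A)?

The useful subgraph on states {s1, s3, s4, s6} is acyclic, so L(A) is finite; the longest accepting path visits 3 useful states, giving maximum string length 2.
Counting accepting paths from s1 by length: 1 of length 1, 2 of length 2. Total 3.

3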